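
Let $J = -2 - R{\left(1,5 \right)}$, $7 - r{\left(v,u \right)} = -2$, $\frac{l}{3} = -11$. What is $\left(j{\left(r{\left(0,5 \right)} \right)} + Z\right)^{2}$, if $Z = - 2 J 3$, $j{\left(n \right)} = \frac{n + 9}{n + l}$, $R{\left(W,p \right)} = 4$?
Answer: $\frac{19881}{16} \approx 1242.6$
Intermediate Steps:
$l = -33$ ($l = 3 \left(-11\right) = -33$)
$r{\left(v,u \right)} = 9$ ($r{\left(v,u \right)} = 7 - -2 = 7 + 2 = 9$)
$J = -6$ ($J = -2 - 4 = -6$)
$j{\left(n \right)} = \frac{9 + n}{-33 + n}$ ($j{\left(n \right)} = \frac{n + 9}{n - 33} = \frac{9 + n}{-33 + n}$)
$Z = 36$ ($Z = \left(-2\right) \left(-6\right) 3 = 12 \cdot 3 = 36$)
$\left(j{\left(r{\left(0,5 \right)} \right)} + Z\right)^{2} = \left(\frac{9 + 9}{-33 + 9} + 36\right)^{2} = \left(\frac{1}{-24} \cdot 18 + 36\right)^{2} = \left(\left(- \frac{1}{24}\right) 18 + 36\right)^{2} = \left(- \frac{3}{4} + 36\right)^{2} = \left(\frac{141}{4}\right)^{2} = \frac{19881}{16}$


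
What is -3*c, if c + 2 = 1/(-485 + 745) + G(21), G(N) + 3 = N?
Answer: -12483/260 ≈ -48.012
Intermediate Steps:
G(N) = -3 + N
c = 4161/260 (c = -2 + (1/(-485 + 745) + (-3 + 21)) = -2 + (1/260 + 18) = -2 + 4681/260 = 4161/260 ≈ 16.004)
-3*c = -3*4161/260 = -12483/260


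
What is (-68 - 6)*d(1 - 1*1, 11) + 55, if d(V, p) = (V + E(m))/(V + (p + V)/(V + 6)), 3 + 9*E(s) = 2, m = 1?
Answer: 1963/33 ≈ 59.485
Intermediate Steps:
E(s) = -⅑ (E(s) = -⅓ + (⅑)*2 = -⅓ + 2/9 = -⅑)
d(V, p) = (-⅑ + V)/(V + (V + p)/(6 + V)) (d(V, p) = (V - ⅑)/(V + (p + V)/(V + 6)) = (-⅑ + V)/(V + (V + p)/(6 + V)))
(-68 - 6)*d(1 - 1*1, 11) + 55 = (-68 - 6)*((-⅔ + (1 - 1*1)² + 53*(1 - 1*1)/9)/(11 + (1 - 1*1)² + 7*(1 - 1*1))) + 55 = -74*(-⅔ + (1 - 1)² + 53*(1 - 1)/9)/(11 + (1 - 1)² + 7*(1 - 1)) + 55 = -74*(-⅔ + 0² + (53/9)*0)/(11 + 0² + 7*0) + 55 = -74*(-⅔ + 0 + 0)/(11 + 0 + 0) + 55 = -74*(-2)/(11*3) + 55 = -74*(-2/33) + 55 = 148/33 + 55 = 1963/33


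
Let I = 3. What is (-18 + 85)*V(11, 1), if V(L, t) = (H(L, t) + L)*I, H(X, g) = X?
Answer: 4422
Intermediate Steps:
V(L, t) = 6*L (V(L, t) = (L + L)*3 = (2*L)*3 = 6*L)
(-18 + 85)*V(11, 1) = (-18 + 85)*(6*11) = 67*66 = 4422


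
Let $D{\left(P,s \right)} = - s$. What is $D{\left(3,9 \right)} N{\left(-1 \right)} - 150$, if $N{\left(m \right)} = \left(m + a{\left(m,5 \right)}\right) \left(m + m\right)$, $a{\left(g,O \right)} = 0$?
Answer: $-168$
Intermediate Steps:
$N{\left(m \right)} = 2 m^{2}$ ($N{\left(m \right)} = \left(m + 0\right) \left(m + m\right) = m 2 m = 2 m^{2}$)
$D{\left(3,9 \right)} N{\left(-1 \right)} - 150 = \left(-1\right) 9 \cdot 2 \left(-1\right)^{2} - 150 = - 9 \cdot 2 \cdot 1 - 150 = \left(-9\right) 2 - 150 = -18 - 150 = -168$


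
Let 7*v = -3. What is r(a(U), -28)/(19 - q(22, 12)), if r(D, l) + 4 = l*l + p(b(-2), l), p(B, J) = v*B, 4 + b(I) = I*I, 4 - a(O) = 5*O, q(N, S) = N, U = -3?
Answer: -260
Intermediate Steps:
v = -3/7 (v = (⅐)*(-3) = -3/7 ≈ -0.42857)
a(O) = 4 - 5*O
b(I) = -4 + I² (b(I) = -4 + I*I = -4 + I²)
p(B, J) = -3*B/7
r(D, l) = -4 + l² (r(D, l) = -4 + (l*l - 3*(-4 + (-2)²)/7) = -4 + (l² - 3*(-4 + 4)/7) = -4 + (l² - 3/7*0) = -4 + (l² + 0) = -4 + l²)
r(a(U), -28)/(19 - q(22, 12)) = (-4 + (-28)²)/(19 - 1*22) = (-4 + 784)/(19 - 22) = 780/(-3) = 780*(-⅓) = -260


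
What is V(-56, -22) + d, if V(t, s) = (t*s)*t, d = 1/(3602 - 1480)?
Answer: -146401023/2122 ≈ -68992.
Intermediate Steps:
d = 1/2122 ≈ 0.00047125
V(t, s) = s*t² (V(t, s) = (s*t)*t = s*t²)
V(-56, -22) + d = -22*(-56)² + 1/2122 = -22*3136 + 1/2122 = -68992 + 1/2122 = -146401023/2122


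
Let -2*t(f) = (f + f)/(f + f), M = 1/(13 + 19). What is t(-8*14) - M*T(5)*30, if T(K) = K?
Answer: -83/16 ≈ -5.1875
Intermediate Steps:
M = 1/32 ≈ 0.031250
t(f) = -½ (t(f) = -(f + f)/(2*(f + f)) = -2*f/(2*(2*f)) = -2*f*1/(2*f)/2 = -½*1 = -½)
t(-8*14) - M*T(5)*30 = -½ - (1/32)*5*30 = -½ - 5*30/32 = -½ - 1*75/16 = -½ - 75/16 = -83/16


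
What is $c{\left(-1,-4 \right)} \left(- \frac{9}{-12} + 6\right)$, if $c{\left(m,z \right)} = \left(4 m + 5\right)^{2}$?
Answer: $\frac{27}{4} \approx 6.75$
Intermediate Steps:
$c{\left(m,z \right)} = \left(5 + 4 m\right)^{2}$
$c{\left(-1,-4 \right)} \left(- \frac{9}{-12} + 6\right) = \left(5 + 4 \left(-1\right)\right)^{2} \left(- \frac{9}{-12} + 6\right) = \left(5 - 4\right)^{2} \left(\left(-9\right) \left(- \frac{1}{12}\right) + 6\right) = 1^{2} \left(\frac{3}{4} + 6\right) = 1 \cdot \frac{27}{4} = \frac{27}{4}$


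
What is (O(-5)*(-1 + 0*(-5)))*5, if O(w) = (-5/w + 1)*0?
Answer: 0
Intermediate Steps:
O(w) = 0 (O(w) = (1 - 5/w)*0 = 0)
(O(-5)*(-1 + 0*(-5)))*5 = (0*(-1 + 0*(-5)))*5 = (0*(-1 + 0))*5 = (0*(-1))*5 = 0*5 = 0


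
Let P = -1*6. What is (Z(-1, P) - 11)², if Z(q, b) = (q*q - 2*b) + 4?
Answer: 36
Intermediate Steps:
P = -6
Z(q, b) = 4 + q² - 2*b (Z(q, b) = (q² - 2*b) + 4 = 4 + q² - 2*b)
(Z(-1, P) - 11)² = ((4 + (-1)² - 2*(-6)) - 11)² = ((4 + 1 + 12) - 11)² = (17 - 11)² = 6² = 36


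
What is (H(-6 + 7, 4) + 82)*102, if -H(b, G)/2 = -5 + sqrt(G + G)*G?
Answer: 9384 - 1632*sqrt(2) ≈ 7076.0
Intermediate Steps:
H(b, G) = 10 - 2*sqrt(2)*G**(3/2) (H(b, G) = -2*(-5 + sqrt(G + G)*G) = -2*(-5 + sqrt(2*G)*G) = -2*(-5 + (sqrt(2)*sqrt(G))*G) = -2*(-5 + sqrt(2)*G**(3/2)) = 10 - 2*sqrt(2)*G**(3/2))
(H(-6 + 7, 4) + 82)*102 = ((10 - 2*sqrt(2)*4**(3/2)) + 82)*102 = ((10 - 2*sqrt(2)*8) + 82)*102 = ((10 - 16*sqrt(2)) + 82)*102 = (92 - 16*sqrt(2))*102 = 9384 - 1632*sqrt(2)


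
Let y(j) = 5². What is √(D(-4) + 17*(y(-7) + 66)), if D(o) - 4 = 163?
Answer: √1714 ≈ 41.401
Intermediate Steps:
D(o) = 167 (D(o) = 4 + 163 = 167)
y(j) = 25
√(D(-4) + 17*(y(-7) + 66)) = √(167 + 17*(25 + 66)) = √(167 + 17*91) = √(167 + 1547) = √1714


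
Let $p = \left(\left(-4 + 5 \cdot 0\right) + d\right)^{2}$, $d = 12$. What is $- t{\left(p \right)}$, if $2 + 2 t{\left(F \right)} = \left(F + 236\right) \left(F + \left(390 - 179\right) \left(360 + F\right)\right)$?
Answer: $-13429199$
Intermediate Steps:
$p = 64$ ($p = \left(\left(-4 + 5 \cdot 0\right) + 12\right)^{2} = \left(\left(-4 + 0\right) + 12\right)^{2} = \left(-4 + 12\right)^{2} = 8^{2} = 64$)
$t{\left(F \right)} = -1 + \frac{\left(236 + F\right) \left(75960 + 212 F\right)}{2}$ ($t{\left(F \right)} = -1 + \frac{\left(F + 236\right) \left(F + \left(390 - 179\right) \left(360 + F\right)\right)}{2} = -1 + \frac{\left(236 + F\right) \left(F + 211 \left(360 + F\right)\right)}{2} = -1 + \frac{\left(236 + F\right) \left(F + \left(75960 + 211 F\right)\right)}{2} = -1 + \frac{\left(236 + F\right) \left(75960 + 212 F\right)}{2}$)
$- t{\left(p \right)} = - (8963279 + 106 \cdot 64^{2} + 62996 \cdot 64) = - (8963279 + 106 \cdot 4096 + 4031744) = - (8963279 + 434176 + 4031744) = \left(-1\right) 13429199 = -13429199$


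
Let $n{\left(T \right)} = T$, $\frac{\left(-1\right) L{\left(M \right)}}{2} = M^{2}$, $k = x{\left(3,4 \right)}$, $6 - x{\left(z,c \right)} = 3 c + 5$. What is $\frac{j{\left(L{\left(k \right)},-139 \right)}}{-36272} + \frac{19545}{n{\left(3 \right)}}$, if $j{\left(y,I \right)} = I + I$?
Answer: $\frac{118156179}{18136} \approx 6515.0$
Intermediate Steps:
$x{\left(z,c \right)} = 1 - 3 c$ ($x{\left(z,c \right)} = 6 - \left(3 c + 5\right) = 6 - \left(5 + 3 c\right) = 1 - 3 c$)
$k = -11$ ($k = 1 - 12 = -11$)
$L{\left(M \right)} = - 2 M^{2}$
$j{\left(y,I \right)} = 2 I$
$\frac{j{\left(L{\left(k \right)},-139 \right)}}{-36272} + \frac{19545}{n{\left(3 \right)}} = \frac{2 \left(-139\right)}{-36272} + \frac{19545}{3} = \left(-278\right) \left(- \frac{1}{36272}\right) + 19545 \cdot \frac{1}{3} = \frac{139}{18136} + 6515 = \frac{118156179}{18136}$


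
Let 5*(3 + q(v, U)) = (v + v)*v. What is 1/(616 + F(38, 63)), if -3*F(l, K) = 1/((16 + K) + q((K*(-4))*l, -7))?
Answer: 550199796/338923074331 ≈ 0.0016234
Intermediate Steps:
q(v, U) = -3 + 2*v²/5 (q(v, U) = -3 + ((v + v)*v)/5 = -3 + ((2*v)*v)/5 = -3 + (2*v²)/5 = -3 + 2*v²/5)
F(l, K) = -1/(3*(13 + K + 32*K²*l²/5)) (F(l, K) = -1/(3*((16 + K) + (-3 + 2*((K*(-4))*l)²/5))) = -1/(3*((16 + K) + (-3 + 2*((-4*K)*l)²/5))) = -1/(3*((16 + K) + (-3 + 2*(-4*K*l)²/5))) = -1/(3*((16 + K) + (-3 + 2*(16*K²*l²)/5))) = -1/(3*((16 + K) + (-3 + 32*K²*l²/5))) = -1/(3*(13 + K + 32*K²*l²/5)))
1/(616 + F(38, 63)) = 1/(616 - 5/(195 + 15*63 + 96*63²*38²)) = 1/(616 - 5/(195 + 945 + 96*3969*1444)) = 1/(616 - 5/(195 + 945 + 550198656)) = 1/(616 - 5/550199796) = 1/(338923074331/550199796) = 550199796/338923074331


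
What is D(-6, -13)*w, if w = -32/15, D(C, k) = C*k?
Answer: -832/5 ≈ -166.40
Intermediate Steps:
w = -32/15 (w = -32*1/15 = -32/15 ≈ -2.1333)
D(-6, -13)*w = -6*(-13)*(-32/15) = 78*(-32/15) = -832/5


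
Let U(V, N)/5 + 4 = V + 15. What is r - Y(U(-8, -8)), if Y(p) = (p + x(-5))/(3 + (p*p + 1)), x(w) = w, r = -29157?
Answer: -6676963/229 ≈ -29157.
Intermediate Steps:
U(V, N) = 55 + 5*V (U(V, N) = -20 + 5*(V + 15) = -20 + 5*(15 + V) = -20 + (75 + 5*V) = 55 + 5*V)
Y(p) = (-5 + p)/(4 + p²) (Y(p) = (p - 5)/(3 + (p*p + 1)) = (-5 + p)/(3 + (p² + 1)) = (-5 + p)/(3 + (1 + p²)) = (-5 + p)/(4 + p²))
r - Y(U(-8, -8)) = -29157 - (-5 + (55 + 5*(-8)))/(4 + (55 + 5*(-8))²) = -29157 - (-5 + (55 - 40))/(4 + (55 - 40)²) = -29157 - (-5 + 15)/(4 + 15²) = -29157 - 10/(4 + 225) = -29157 - 10/229 = -6676963/229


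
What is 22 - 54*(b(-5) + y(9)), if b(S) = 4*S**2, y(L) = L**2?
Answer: -9752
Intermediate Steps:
22 - 54*(b(-5) + y(9)) = 22 - 54*(4*(-5)**2 + 9**2) = 22 - 54*(4*25 + 81) = 22 - 54*(100 + 81) = 22 - 54*181 = 22 - 9774 = -9752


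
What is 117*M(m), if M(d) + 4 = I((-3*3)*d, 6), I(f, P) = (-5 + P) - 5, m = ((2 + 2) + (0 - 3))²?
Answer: -936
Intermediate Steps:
m = 1 (m = (4 - 3)² = 1² = 1)
I(f, P) = -10 + P
M(d) = -8 (M(d) = -4 + (-10 + 6) = -4 - 4 = -8)
117*M(m) = 117*(-8) = -936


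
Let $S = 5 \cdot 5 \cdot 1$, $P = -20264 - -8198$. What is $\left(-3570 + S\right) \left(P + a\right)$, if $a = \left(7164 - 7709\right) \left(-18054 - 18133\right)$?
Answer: $-69871414705$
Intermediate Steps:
$P = -12066$ ($P = -20264 + 8198 = -12066$)
$S = 25$ ($S = 25 \cdot 1 = 25$)
$a = 19721915$ ($a = \left(-545\right) \left(-36187\right) = 19721915$)
$\left(-3570 + S\right) \left(P + a\right) = \left(-3570 + 25\right) \left(-12066 + 19721915\right) = \left(-3545\right) 19709849 = -69871414705$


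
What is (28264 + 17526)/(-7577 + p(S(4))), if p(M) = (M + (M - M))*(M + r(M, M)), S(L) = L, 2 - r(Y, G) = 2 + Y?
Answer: -45790/7577 ≈ -6.0433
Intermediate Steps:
r(Y, G) = -Y (r(Y, G) = 2 - (2 + Y) = 2 + (-2 - Y) = -Y)
p(M) = 0 (p(M) = (M + (M - M))*(M - M) = (M + 0)*0 = M*0 = 0)
(28264 + 17526)/(-7577 + p(S(4))) = (28264 + 17526)/(-7577 + 0) = 45790/(-7577) = 45790*(-1/7577) = -45790/7577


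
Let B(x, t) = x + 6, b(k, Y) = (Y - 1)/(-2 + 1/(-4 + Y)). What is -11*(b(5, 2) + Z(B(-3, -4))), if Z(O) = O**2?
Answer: -473/5 ≈ -94.600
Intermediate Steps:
b(k, Y) = (-1 + Y)/(-2 + 1/(-4 + Y))
B(x, t) = 6 + x
-11*(b(5, 2) + Z(B(-3, -4))) = -11*((-4 - 1*2**2 + 5*2)/(-9 + 2*2) + (6 - 3)**2) = -11*((-4 - 1*4 + 10)/(-9 + 4) + 3**2) = -11*((-4 - 4 + 10)/(-5) + 9) = -11*(-1/5*2 + 9) = -11*(-2/5 + 9) = -11*43/5 = -473/5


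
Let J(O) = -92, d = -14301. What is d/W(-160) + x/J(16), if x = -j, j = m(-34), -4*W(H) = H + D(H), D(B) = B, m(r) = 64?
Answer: -327643/1840 ≈ -178.07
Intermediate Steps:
W(H) = -H/2 (W(H) = -(H + H)/4 = -H/2)
j = 64
x = -64 (x = -1*64 = -64)
d/W(-160) + x/J(16) = -14301/((-½*(-160))) - 64/(-92) = -14301/80 - 64*(-1/92) = -14301*1/80 + 16/23 = -14301/80 + 16/23 = -327643/1840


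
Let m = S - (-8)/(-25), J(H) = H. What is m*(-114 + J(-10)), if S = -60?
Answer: 186992/25 ≈ 7479.7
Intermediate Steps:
m = -1508/25 (m = -60 - (-8)/(-25) = -60 - (-8)*(-1)/25 = -60 - 1*8/25 = -60 - 8/25 = -1508/25 ≈ -60.320)
m*(-114 + J(-10)) = -1508*(-114 - 10)/25 = -1508/25*(-124) = 186992/25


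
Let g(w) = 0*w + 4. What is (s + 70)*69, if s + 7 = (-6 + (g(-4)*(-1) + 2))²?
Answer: 8763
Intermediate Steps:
g(w) = 4 (g(w) = 0 + 4 = 4)
s = 57 (s = -7 + (-6 + (4*(-1) + 2))² = -7 + (-6 + (-4 + 2))² = -7 + (-6 - 2)² = -7 + (-8)² = -7 + 64 = 57)
(s + 70)*69 = (57 + 70)*69 = 127*69 = 8763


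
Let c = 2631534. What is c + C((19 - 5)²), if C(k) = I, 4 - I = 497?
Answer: 2631041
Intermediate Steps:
I = -493 (I = 4 - 1*497 = 4 - 497 = -493)
C(k) = -493
c + C((19 - 5)²) = 2631534 - 493 = 2631041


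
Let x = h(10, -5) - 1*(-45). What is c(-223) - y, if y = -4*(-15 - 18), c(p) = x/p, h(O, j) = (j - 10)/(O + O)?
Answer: -117921/892 ≈ -132.20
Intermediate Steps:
h(O, j) = (-10 + j)/(2*O) (h(O, j) = (-10 + j)/((2*O)) = (-10 + j)*(1/(2*O)) = (-10 + j)/(2*O))
x = 177/4 (x = (½)*(-10 - 5)/10 - 1*(-45) = (½)*(⅒)*(-15) + 45 = -¾ + 45 = 177/4 ≈ 44.250)
c(p) = 177/(4*p)
y = 132 (y = -4*(-33) = 132)
c(-223) - y = (177/4)/(-223) - 1*132 = (177/4)*(-1/223) - 132 = -177/892 - 132 = -117921/892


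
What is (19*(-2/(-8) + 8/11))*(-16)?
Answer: -3268/11 ≈ -297.09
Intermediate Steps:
(19*(-2/(-8) + 8/11))*(-16) = (19*(-2*(-⅛) + 8*(1/11)))*(-16) = (19*(¼ + 8/11))*(-16) = (19*(43/44))*(-16) = (817/44)*(-16) = -3268/11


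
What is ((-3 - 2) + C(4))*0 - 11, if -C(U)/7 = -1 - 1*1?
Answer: -11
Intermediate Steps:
C(U) = 14 (C(U) = -7*(-1 - 1*1) = -7*(-1 - 1) = -7*(-2) = 14)
((-3 - 2) + C(4))*0 - 11 = ((-3 - 2) + 14)*0 - 11 = (-5 + 14)*0 - 11 = 9*0 - 11 = 0 - 11 = -11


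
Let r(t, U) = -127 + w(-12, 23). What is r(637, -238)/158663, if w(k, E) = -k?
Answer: -115/158663 ≈ -0.00072481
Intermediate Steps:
r(t, U) = -115 (r(t, U) = -127 - 1*(-12) = -127 + 12 = -115)
r(637, -238)/158663 = -115/158663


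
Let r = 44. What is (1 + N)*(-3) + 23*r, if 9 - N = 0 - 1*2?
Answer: 976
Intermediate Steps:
N = 11 (N = 9 - (0 - 1*2) = 9 - (0 - 2) = 9 - 1*(-2) = 9 + 2 = 11)
(1 + N)*(-3) + 23*r = (1 + 11)*(-3) + 23*44 = 12*(-3) + 1012 = -36 + 1012 = 976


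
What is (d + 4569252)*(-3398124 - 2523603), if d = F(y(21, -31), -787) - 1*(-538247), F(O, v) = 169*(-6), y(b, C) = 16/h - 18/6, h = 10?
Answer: -30239210099595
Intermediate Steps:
y(b, C) = -7/5 (y(b, C) = 16/10 - 18/6 = 16*(⅒) - 18*⅙ = 8/5 - 3 = -7/5)
F(O, v) = -1014
d = 537233 (d = -1014 - 1*(-538247) = -1014 + 538247 = 537233)
(d + 4569252)*(-3398124 - 2523603) = (537233 + 4569252)*(-3398124 - 2523603) = 5106485*(-5921727) = -30239210099595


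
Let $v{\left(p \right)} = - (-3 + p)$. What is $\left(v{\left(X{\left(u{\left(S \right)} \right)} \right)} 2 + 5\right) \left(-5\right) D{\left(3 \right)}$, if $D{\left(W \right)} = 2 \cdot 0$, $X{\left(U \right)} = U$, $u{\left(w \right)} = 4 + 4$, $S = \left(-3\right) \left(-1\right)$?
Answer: $0$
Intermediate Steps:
$S = 3$
$u{\left(w \right)} = 8$
$D{\left(W \right)} = 0$
$v{\left(p \right)} = 3 - p$
$\left(v{\left(X{\left(u{\left(S \right)} \right)} \right)} 2 + 5\right) \left(-5\right) D{\left(3 \right)} = \left(\left(3 - 8\right) 2 + 5\right) \left(-5\right) 0 = \left(\left(-5\right) 2 + 5\right) \left(-5\right) 0 = \left(-10 + 5\right) \left(-5\right) 0 = \left(-5\right) \left(-5\right) 0 = 25 \cdot 0 = 0$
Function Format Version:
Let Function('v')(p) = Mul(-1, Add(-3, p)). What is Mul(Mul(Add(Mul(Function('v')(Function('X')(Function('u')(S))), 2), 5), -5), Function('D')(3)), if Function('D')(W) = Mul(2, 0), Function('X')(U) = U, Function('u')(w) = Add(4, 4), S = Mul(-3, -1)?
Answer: 0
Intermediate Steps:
S = 3
Function('u')(w) = 8
Function('D')(W) = 0
Function('v')(p) = Add(3, Mul(-1, p))
Mul(Mul(Add(Mul(Function('v')(Function('X')(Function('u')(S))), 2), 5), -5), Function('D')(3)) = Mul(Mul(Add(Mul(Add(3, Mul(-1, 8)), 2), 5), -5), 0) = Mul(Mul(Add(Mul(Add(3, -8), 2), 5), -5), 0) = Mul(Mul(Add(Mul(-5, 2), 5), -5), 0) = Mul(Mul(Add(-10, 5), -5), 0) = Mul(Mul(-5, -5), 0) = Mul(25, 0) = 0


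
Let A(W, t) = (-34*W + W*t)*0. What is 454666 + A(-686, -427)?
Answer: 454666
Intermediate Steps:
A(W, t) = 0
454666 + A(-686, -427) = 454666 + 0 = 454666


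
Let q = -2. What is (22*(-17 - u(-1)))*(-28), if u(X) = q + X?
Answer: 8624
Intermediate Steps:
u(X) = -2 + X
(22*(-17 - u(-1)))*(-28) = (22*(-17 - (-2 - 1)))*(-28) = (22*(-17 - 1*(-3)))*(-28) = (22*(-17 + 3))*(-28) = (22*(-14))*(-28) = -308*(-28) = 8624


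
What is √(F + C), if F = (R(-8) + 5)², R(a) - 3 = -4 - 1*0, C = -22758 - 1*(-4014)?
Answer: 2*I*√4682 ≈ 136.85*I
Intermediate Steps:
C = -18744 (C = -22758 + 4014 = -18744)
R(a) = -1 (R(a) = 3 + (-4 - 1*0) = 3 + (-4 + 0) = 3 - 4 = -1)
F = 16 (F = (-1 + 5)² = 4² = 16)
√(F + C) = √(16 - 18744) = √(-18728) = 2*I*√4682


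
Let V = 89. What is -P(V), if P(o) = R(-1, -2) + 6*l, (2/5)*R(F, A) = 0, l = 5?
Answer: -30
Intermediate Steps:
R(F, A) = 0 (R(F, A) = (5/2)*0 = 0)
P(o) = 30 (P(o) = 0 + 6*5 = 0 + 30 = 30)
-P(V) = -1*30 = -30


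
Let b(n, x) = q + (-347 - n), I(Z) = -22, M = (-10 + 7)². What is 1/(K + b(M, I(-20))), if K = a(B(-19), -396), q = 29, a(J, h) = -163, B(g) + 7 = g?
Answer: -1/490 ≈ -0.0020408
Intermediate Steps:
B(g) = -7 + g
M = 9 (M = (-3)² = 9)
b(n, x) = -318 - n (b(n, x) = 29 + (-347 - n) = -318 - n)
K = -163
1/(K + b(M, I(-20))) = 1/(-163 + (-318 - 1*9)) = 1/(-163 + (-318 - 9)) = 1/(-163 - 327) = 1/(-490) = -1/490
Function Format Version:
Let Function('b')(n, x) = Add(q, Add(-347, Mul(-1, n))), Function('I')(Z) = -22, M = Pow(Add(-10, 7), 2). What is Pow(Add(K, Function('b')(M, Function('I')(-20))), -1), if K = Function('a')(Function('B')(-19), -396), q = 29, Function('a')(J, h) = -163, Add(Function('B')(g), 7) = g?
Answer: Rational(-1, 490) ≈ -0.0020408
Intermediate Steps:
Function('B')(g) = Add(-7, g)
M = 9 (M = Pow(-3, 2) = 9)
Function('b')(n, x) = Add(-318, Mul(-1, n)) (Function('b')(n, x) = Add(29, Add(-347, Mul(-1, n))) = Add(-318, Mul(-1, n)))
K = -163
Pow(Add(K, Function('b')(M, Function('I')(-20))), -1) = Pow(Add(-163, Add(-318, Mul(-1, 9))), -1) = Pow(Add(-163, Add(-318, -9)), -1) = Pow(Add(-163, -327), -1) = Pow(-490, -1) = Rational(-1, 490)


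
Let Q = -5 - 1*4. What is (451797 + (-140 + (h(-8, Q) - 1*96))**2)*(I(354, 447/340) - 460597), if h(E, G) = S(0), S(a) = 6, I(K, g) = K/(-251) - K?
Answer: -58392965961335/251 ≈ -2.3264e+11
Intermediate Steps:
I(K, g) = -252*K/251 (I(K, g) = K*(-1/251) - K = -K/251 - K = -252*K/251)
Q = -9 (Q = -5 - 4 = -9)
h(E, G) = 6
(451797 + (-140 + (h(-8, Q) - 1*96))**2)*(I(354, 447/340) - 460597) = (451797 + (-140 + (6 - 1*96))**2)*(-252/251*354 - 460597) = (451797 + (-140 + (6 - 96))**2)*(-89208/251 - 460597) = (451797 + (-140 - 90)**2)*(-115699055/251) = (451797 + (-230)**2)*(-115699055/251) = (451797 + 52900)*(-115699055/251) = 504697*(-115699055/251) = -58392965961335/251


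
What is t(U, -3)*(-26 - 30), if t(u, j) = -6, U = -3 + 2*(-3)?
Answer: 336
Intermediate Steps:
U = -9 (U = -3 - 6 = -9)
t(U, -3)*(-26 - 30) = -6*(-26 - 30) = -6*(-56) = 336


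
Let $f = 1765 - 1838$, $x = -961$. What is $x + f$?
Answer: $-1034$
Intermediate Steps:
$f = -73$
$x + f = -961 - 73 = -1034$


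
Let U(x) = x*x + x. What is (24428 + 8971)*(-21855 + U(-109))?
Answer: -336762117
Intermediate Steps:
U(x) = x + x**2 (U(x) = x**2 + x = x + x**2)
(24428 + 8971)*(-21855 + U(-109)) = (24428 + 8971)*(-21855 - 109*(1 - 109)) = 33399*(-21855 - 109*(-108)) = 33399*(-21855 + 11772) = 33399*(-10083) = -336762117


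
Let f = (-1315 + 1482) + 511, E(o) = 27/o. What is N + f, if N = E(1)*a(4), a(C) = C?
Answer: 786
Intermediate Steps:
f = 678 (f = 167 + 511 = 678)
N = 108 (N = (27/1)*4 = (27*1)*4 = 27*4 = 108)
N + f = 108 + 678 = 786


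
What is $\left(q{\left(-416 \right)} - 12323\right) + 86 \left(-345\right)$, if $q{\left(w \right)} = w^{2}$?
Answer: $131063$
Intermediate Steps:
$\left(q{\left(-416 \right)} - 12323\right) + 86 \left(-345\right) = \left(\left(-416\right)^{2} - 12323\right) + 86 \left(-345\right) = \left(173056 - 12323\right) - 29670 = 160733 - 29670 = 131063$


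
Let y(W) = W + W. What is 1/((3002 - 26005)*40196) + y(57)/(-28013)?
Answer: -105407687045/25901620635644 ≈ -0.0040695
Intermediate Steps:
y(W) = 2*W
1/((3002 - 26005)*40196) + y(57)/(-28013) = 1/((3002 - 26005)*40196) + (2*57)/(-28013) = (1/40196)/(-23003) + 114*(-1/28013) = -1/23003*1/40196 - 114/28013 = -1/924628588 - 114/28013 = -105407687045/25901620635644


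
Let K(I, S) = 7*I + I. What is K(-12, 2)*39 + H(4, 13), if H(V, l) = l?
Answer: -3731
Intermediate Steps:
K(I, S) = 8*I
K(-12, 2)*39 + H(4, 13) = (8*(-12))*39 + 13 = -96*39 + 13 = -3744 + 13 = -3731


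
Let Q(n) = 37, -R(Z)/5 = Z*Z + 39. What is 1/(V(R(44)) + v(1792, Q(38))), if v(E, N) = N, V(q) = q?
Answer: -1/9838 ≈ -0.00010165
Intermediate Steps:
R(Z) = -195 - 5*Z² (R(Z) = -5*(Z*Z + 39) = -5*(Z² + 39) = -5*(39 + Z²) = -195 - 5*Z²)
1/(V(R(44)) + v(1792, Q(38))) = 1/((-195 - 5*44²) + 37) = 1/((-195 - 5*1936) + 37) = 1/((-195 - 9680) + 37) = 1/(-9875 + 37) = 1/(-9838) = -1/9838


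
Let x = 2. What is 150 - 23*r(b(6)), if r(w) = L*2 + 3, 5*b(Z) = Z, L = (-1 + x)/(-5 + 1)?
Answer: 185/2 ≈ 92.500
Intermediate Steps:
L = -¼ (L = (-1 + 2)/(-5 + 1) = 1/(-4) = 1*(-¼) = -¼ ≈ -0.25000)
b(Z) = Z/5
r(w) = 5/2 (r(w) = -¼*2 + 3 = -½ + 3 = 5/2)
150 - 23*r(b(6)) = 150 - 23*5/2 = 150 - 115/2 = 185/2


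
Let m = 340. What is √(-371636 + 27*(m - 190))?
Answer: I*√367586 ≈ 606.29*I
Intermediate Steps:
√(-371636 + 27*(m - 190)) = √(-371636 + 27*(340 - 190)) = √(-371636 + 27*150) = √(-371636 + 4050) = √(-367586) = I*√367586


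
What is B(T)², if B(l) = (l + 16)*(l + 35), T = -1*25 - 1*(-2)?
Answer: 7056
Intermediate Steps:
T = -23 (T = -25 + 2 = -23)
B(l) = (16 + l)*(35 + l)
B(T)² = (560 + (-23)² + 51*(-23))² = (560 + 529 - 1173)² = (-84)² = 7056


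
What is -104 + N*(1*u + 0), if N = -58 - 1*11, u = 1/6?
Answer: -231/2 ≈ -115.50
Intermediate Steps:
u = ⅙ ≈ 0.16667
N = -69 (N = -58 - 11 = -69)
-104 + N*(1*u + 0) = -104 - 69*(1*(⅙) + 0) = -104 - 69*(⅙ + 0) = -104 - 69*⅙ = -104 - 23/2 = -231/2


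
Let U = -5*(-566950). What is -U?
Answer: -2834750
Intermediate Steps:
U = 2834750
-U = -1*2834750 = -2834750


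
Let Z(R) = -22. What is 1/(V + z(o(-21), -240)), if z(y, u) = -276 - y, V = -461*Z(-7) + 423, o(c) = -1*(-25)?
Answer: 1/10264 ≈ 9.7428e-5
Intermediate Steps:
o(c) = 25
V = 10565 (V = -461*(-22) + 423 = 10142 + 423 = 10565)
1/(V + z(o(-21), -240)) = 1/(10565 + (-276 - 1*25)) = 1/(10565 + (-276 - 25)) = 1/(10565 - 301) = 1/10264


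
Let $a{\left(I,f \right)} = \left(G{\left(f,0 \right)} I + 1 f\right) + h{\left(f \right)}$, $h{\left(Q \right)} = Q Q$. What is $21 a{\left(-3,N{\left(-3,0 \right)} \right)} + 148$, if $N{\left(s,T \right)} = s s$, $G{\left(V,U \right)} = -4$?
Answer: $2290$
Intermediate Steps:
$h{\left(Q \right)} = Q^{2}$
$N{\left(s,T \right)} = s^{2}$
$a{\left(I,f \right)} = f + f^{2} - 4 I$ ($a{\left(I,f \right)} = \left(- 4 I + 1 f\right) + f^{2} = \left(- 4 I + f\right) + f^{2} = \left(f - 4 I\right) + f^{2} = f + f^{2} - 4 I$)
$21 a{\left(-3,N{\left(-3,0 \right)} \right)} + 148 = 21 \left(\left(-3\right)^{2} + \left(\left(-3\right)^{2}\right)^{2} - -12\right) + 148 = 21 \left(9 + 9^{2} + 12\right) + 148 = 21 \left(9 + 81 + 12\right) + 148 = 21 \cdot 102 + 148 = 2142 + 148 = 2290$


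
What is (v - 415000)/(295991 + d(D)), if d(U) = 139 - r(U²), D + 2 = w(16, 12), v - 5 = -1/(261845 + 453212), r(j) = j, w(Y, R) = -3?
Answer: -296745079716/211731952985 ≈ -1.4015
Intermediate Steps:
v = 3575284/715057 (v = 5 - 1/(261845 + 453212) = 5 - 1/715057 = 3575284/715057 ≈ 5.0000)
D = -5 (D = -2 - 3 = -5)
d(U) = 139 - U²
(v - 415000)/(295991 + d(D)) = (3575284/715057 - 415000)/(295991 + (139 - 1*(-5)²)) = -296745079716/(715057*(295991 + (139 - 1*25))) = -296745079716/(715057*(295991 + (139 - 25))) = -296745079716/(715057*(295991 + 114)) = -296745079716/715057/296105 = -296745079716/715057*1/296105 = -296745079716/211731952985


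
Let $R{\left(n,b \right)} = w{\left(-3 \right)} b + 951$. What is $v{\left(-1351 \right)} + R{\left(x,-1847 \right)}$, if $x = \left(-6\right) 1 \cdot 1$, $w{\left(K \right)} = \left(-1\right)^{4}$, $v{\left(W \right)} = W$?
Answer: $-2247$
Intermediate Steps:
$w{\left(K \right)} = 1$
$x = -6$ ($x = \left(-6\right) 1 = -6$)
$R{\left(n,b \right)} = 951 + b$ ($R{\left(n,b \right)} = 1 b + 951 = b + 951 = 951 + b$)
$v{\left(-1351 \right)} + R{\left(x,-1847 \right)} = -1351 + \left(951 - 1847\right) = -1351 - 896 = -2247$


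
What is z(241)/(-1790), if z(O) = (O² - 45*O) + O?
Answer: -47477/1790 ≈ -26.523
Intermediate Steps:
z(O) = O² - 44*O
z(241)/(-1790) = (241*(-44 + 241))/(-1790) = (241*197)*(-1/1790) = 47477*(-1/1790) = -47477/1790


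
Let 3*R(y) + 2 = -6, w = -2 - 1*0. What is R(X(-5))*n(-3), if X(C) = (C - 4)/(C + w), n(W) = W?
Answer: 8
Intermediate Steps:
w = -2 (w = -2 + 0 = -2)
X(C) = (-4 + C)/(-2 + C) (X(C) = (C - 4)/(C - 2) = (-4 + C)/(-2 + C))
R(y) = -8/3 (R(y) = -⅔ + (⅓)*(-6) = -⅔ - 2 = -8/3)
R(X(-5))*n(-3) = -8/3*(-3) = 8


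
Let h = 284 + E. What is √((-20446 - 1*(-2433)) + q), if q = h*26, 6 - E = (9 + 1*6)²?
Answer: I*√16323 ≈ 127.76*I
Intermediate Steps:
E = -219 (E = 6 - (9 + 1*6)² = 6 - (9 + 6)² = 6 - 1*15² = 6 - 1*225 = 6 - 225 = -219)
h = 65 (h = 284 - 219 = 65)
q = 1690 (q = 65*26 = 1690)
√((-20446 - 1*(-2433)) + q) = √((-20446 - 1*(-2433)) + 1690) = √((-20446 + 2433) + 1690) = √(-18013 + 1690) = √(-16323) = I*√16323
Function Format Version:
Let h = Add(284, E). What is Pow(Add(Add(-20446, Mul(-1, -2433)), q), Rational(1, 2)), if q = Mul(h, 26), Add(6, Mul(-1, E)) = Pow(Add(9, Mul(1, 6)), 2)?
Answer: Mul(I, Pow(16323, Rational(1, 2))) ≈ Mul(127.76, I)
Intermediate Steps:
E = -219 (E = Add(6, Mul(-1, Pow(Add(9, Mul(1, 6)), 2))) = Add(6, Mul(-1, Pow(Add(9, 6), 2))) = Add(6, Mul(-1, Pow(15, 2))) = Add(6, Mul(-1, 225)) = Add(6, -225) = -219)
h = 65 (h = Add(284, -219) = 65)
q = 1690 (q = Mul(65, 26) = 1690)
Pow(Add(Add(-20446, Mul(-1, -2433)), q), Rational(1, 2)) = Pow(Add(Add(-20446, Mul(-1, -2433)), 1690), Rational(1, 2)) = Pow(Add(Add(-20446, 2433), 1690), Rational(1, 2)) = Pow(Add(-18013, 1690), Rational(1, 2)) = Pow(-16323, Rational(1, 2)) = Mul(I, Pow(16323, Rational(1, 2)))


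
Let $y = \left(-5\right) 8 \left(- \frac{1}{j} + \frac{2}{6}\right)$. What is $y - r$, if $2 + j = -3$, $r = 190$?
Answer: $- \frac{634}{3} \approx -211.33$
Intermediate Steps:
$j = -5$ ($j = -2 - 3 = -5$)
$y = - \frac{64}{3}$ ($y = \left(-5\right) 8 \left(- \frac{1}{-5} + \frac{2}{6}\right) = - 40 \left(\left(-1\right) \left(- \frac{1}{5}\right) + 2 \cdot \frac{1}{6}\right) = - 40 \left(\frac{1}{5} + \frac{1}{3}\right) = \left(-40\right) \frac{8}{15} = - \frac{64}{3} \approx -21.333$)
$y - r = - \frac{64}{3} - 190 = - \frac{634}{3}$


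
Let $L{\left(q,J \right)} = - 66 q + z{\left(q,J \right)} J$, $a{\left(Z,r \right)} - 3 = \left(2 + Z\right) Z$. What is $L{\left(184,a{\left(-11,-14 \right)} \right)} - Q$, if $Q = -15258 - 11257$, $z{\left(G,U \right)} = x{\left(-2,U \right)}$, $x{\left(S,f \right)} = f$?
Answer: $24775$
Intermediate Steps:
$z{\left(G,U \right)} = U$
$a{\left(Z,r \right)} = 3 + Z \left(2 + Z\right)$ ($a{\left(Z,r \right)} = 3 + \left(2 + Z\right) Z = 3 + Z \left(2 + Z\right)$)
$L{\left(q,J \right)} = J^{2} - 66 q$ ($L{\left(q,J \right)} = - 66 q + J J = - 66 q + J^{2} = J^{2} - 66 q$)
$Q = -26515$ ($Q = -15258 - 11257 = -26515$)
$L{\left(184,a{\left(-11,-14 \right)} \right)} - Q = \left(\left(3 + \left(-11\right)^{2} + 2 \left(-11\right)\right)^{2} - 12144\right) - -26515 = \left(\left(3 + 121 - 22\right)^{2} - 12144\right) + 26515 = \left(102^{2} - 12144\right) + 26515 = \left(10404 - 12144\right) + 26515 = -1740 + 26515 = 24775$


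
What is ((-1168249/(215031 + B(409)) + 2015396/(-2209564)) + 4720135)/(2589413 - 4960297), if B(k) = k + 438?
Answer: -24472649043917063/12292421676482584 ≈ -1.9909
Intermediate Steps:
B(k) = 438 + k
((-1168249/(215031 + B(409)) + 2015396/(-2209564)) + 4720135)/(2589413 - 4960297) = ((-1168249/(215031 + (438 + 409)) + 2015396/(-2209564)) + 4720135)/(2589413 - 4960297) = ((-1168249/(215031 + 847) + 2015396*(-1/2209564)) + 4720135)/(-2370884) = ((-1168249/215878 - 503849/552391) + 4720135)*(-1/2370884) = (-32786962947/5184741926 + 4720135)*(-1/2370884) = (24472649043917063/5184741926)*(-1/2370884) = -24472649043917063/12292421676482584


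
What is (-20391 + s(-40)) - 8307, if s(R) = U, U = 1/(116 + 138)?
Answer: -7289291/254 ≈ -28698.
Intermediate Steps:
U = 1/254 ≈ 0.0039370
s(R) = 1/254
(-20391 + s(-40)) - 8307 = (-20391 + 1/254) - 8307 = -5179313/254 - 8307 = -7289291/254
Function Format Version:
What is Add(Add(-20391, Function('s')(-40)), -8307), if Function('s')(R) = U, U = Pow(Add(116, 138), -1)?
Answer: Rational(-7289291, 254) ≈ -28698.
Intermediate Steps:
U = Rational(1, 254) (U = Pow(254, -1) = Rational(1, 254) ≈ 0.0039370)
Function('s')(R) = Rational(1, 254)
Add(Add(-20391, Function('s')(-40)), -8307) = Add(Add(-20391, Rational(1, 254)), -8307) = Add(Rational(-5179313, 254), -8307) = Rational(-7289291, 254)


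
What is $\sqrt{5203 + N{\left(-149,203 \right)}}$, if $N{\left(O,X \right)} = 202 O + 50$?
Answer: $i \sqrt{24845} \approx 157.62 i$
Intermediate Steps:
$N{\left(O,X \right)} = 50 + 202 O$
$\sqrt{5203 + N{\left(-149,203 \right)}} = \sqrt{5203 + \left(50 + 202 \left(-149\right)\right)} = \sqrt{5203 + \left(50 - 30098\right)} = \sqrt{5203 - 30048} = \sqrt{-24845} = i \sqrt{24845}$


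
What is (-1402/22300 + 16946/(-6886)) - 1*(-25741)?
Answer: 988085944957/38389450 ≈ 25738.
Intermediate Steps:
(-1402/22300 + 16946/(-6886)) - 1*(-25741) = (-1402*1/22300 + 16946*(-1/6886)) + 25741 = (-701/11150 - 8473/3443) + 25741 = -96887493/38389450 + 25741 = 988085944957/38389450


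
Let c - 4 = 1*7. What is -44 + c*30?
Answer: 286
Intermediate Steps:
c = 11 (c = 4 + 1*7 = 4 + 7 = 11)
-44 + c*30 = -44 + 11*30 = -44 + 330 = 286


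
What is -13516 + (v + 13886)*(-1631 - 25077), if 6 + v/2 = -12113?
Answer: 276467700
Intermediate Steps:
v = -24238 (v = -12 + 2*(-12113) = -12 - 24226 = -24238)
-13516 + (v + 13886)*(-1631 - 25077) = -13516 + (-24238 + 13886)*(-1631 - 25077) = -13516 - 10352*(-26708) = -13516 + 276481216 = 276467700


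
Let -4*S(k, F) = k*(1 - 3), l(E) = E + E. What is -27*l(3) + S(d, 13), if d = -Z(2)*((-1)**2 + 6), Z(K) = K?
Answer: -169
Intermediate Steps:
l(E) = 2*E
d = -14 (d = -2*((-1)**2 + 6) = -2*(1 + 6) = -2*7 = -1*14 = -14)
S(k, F) = k/2 (S(k, F) = -k*(1 - 3)/4 = -k*(-2)/4 = -(-1)*k/2 = k/2)
-27*l(3) + S(d, 13) = -54*3 + (1/2)*(-14) = -27*6 - 7 = -162 - 7 = -169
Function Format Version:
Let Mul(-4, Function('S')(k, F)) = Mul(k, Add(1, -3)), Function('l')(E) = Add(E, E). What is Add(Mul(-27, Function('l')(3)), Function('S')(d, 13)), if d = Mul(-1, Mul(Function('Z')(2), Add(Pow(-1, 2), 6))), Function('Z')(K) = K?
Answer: -169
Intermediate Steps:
Function('l')(E) = Mul(2, E)
d = -14 (d = Mul(-1, Mul(2, Add(Pow(-1, 2), 6))) = Mul(-1, Mul(2, Add(1, 6))) = Mul(-1, Mul(2, 7)) = Mul(-1, 14) = -14)
Function('S')(k, F) = Mul(Rational(1, 2), k) (Function('S')(k, F) = Mul(Rational(-1, 4), Mul(k, Add(1, -3))) = Mul(Rational(-1, 4), Mul(k, -2)) = Mul(Rational(-1, 4), Mul(-2, k)) = Mul(Rational(1, 2), k))
Add(Mul(-27, Function('l')(3)), Function('S')(d, 13)) = Add(Mul(-27, Mul(2, 3)), Mul(Rational(1, 2), -14)) = Add(Mul(-27, 6), -7) = Add(-162, -7) = -169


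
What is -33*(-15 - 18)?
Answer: 1089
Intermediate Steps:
-33*(-15 - 18) = -33*(-33) = 1089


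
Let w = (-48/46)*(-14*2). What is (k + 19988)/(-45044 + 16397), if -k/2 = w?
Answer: -458380/658881 ≈ -0.69569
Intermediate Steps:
w = 672/23 (w = -48*1/46*(-28) = -24/23*(-28) = 672/23 ≈ 29.217)
k = -1344/23 (k = -2*672/23 = -1344/23 ≈ -58.435)
(k + 19988)/(-45044 + 16397) = (-1344/23 + 19988)/(-45044 + 16397) = (458380/23)/(-28647) = (458380/23)*(-1/28647) = -458380/658881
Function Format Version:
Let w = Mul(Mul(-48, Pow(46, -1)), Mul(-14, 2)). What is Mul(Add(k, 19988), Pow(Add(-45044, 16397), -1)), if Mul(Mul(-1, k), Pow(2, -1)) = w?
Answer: Rational(-458380, 658881) ≈ -0.69569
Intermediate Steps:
w = Rational(672, 23) (w = Mul(Mul(-48, Rational(1, 46)), -28) = Mul(Rational(-24, 23), -28) = Rational(672, 23) ≈ 29.217)
k = Rational(-1344, 23) (k = Mul(-2, Rational(672, 23)) = Rational(-1344, 23) ≈ -58.435)
Mul(Add(k, 19988), Pow(Add(-45044, 16397), -1)) = Mul(Add(Rational(-1344, 23), 19988), Pow(Add(-45044, 16397), -1)) = Mul(Rational(458380, 23), Pow(-28647, -1)) = Mul(Rational(458380, 23), Rational(-1, 28647)) = Rational(-458380, 658881)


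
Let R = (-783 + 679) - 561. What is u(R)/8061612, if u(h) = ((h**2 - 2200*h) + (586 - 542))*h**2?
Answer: 842557583525/8061612 ≈ 1.0451e+5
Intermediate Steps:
R = -665 (R = -104 - 561 = -665)
u(h) = h**2*(44 + h**2 - 2200*h) (u(h) = ((h**2 - 2200*h) + 44)*h**2 = (44 + h**2 - 2200*h)*h**2 = h**2*(44 + h**2 - 2200*h))
u(R)/8061612 = ((-665)**2*(44 + (-665)**2 - 2200*(-665)))/8061612 = (442225*(44 + 442225 + 1463000))*(1/8061612) = (442225*1905269)*(1/8061612) = 842557583525*(1/8061612) = 842557583525/8061612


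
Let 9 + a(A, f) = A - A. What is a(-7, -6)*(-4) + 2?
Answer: 38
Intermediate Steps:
a(A, f) = -9 (a(A, f) = -9 + (A - A) = -9 + 0 = -9)
a(-7, -6)*(-4) + 2 = -9*(-4) + 2 = 36 + 2 = 38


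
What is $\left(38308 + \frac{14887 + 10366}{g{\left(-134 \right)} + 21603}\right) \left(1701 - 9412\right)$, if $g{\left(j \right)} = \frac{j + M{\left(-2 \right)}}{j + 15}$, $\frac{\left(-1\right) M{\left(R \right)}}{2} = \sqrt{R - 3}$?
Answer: $\frac{7711 \left(- 76616 \sqrt{5} + 98488697535 i\right)}{- 2570891 i + 2 \sqrt{5}} \approx -2.954 \cdot 10^{8} + 0.015679 i$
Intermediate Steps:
$M{\left(R \right)} = - 2 \sqrt{-3 + R}$ ($M{\left(R \right)} = - 2 \sqrt{R - 3} = - 2 \sqrt{-3 + R}$)
$g{\left(j \right)} = \frac{j - 2 i \sqrt{5}}{15 + j}$ ($g{\left(j \right)} = \frac{j - 2 \sqrt{-3 - 2}}{j + 15} = \frac{j - 2 \sqrt{-5}}{15 + j} = \frac{j - 2 i \sqrt{5}}{15 + j}$)
$\left(38308 + \frac{14887 + 10366}{g{\left(-134 \right)} + 21603}\right) \left(1701 - 9412\right) = \left(38308 + \frac{14887 + 10366}{\frac{-134 - 2 i \sqrt{5}}{15 - 134} + 21603}\right) \left(1701 - 9412\right) = \left(38308 + \frac{25253}{\frac{-134 - 2 i \sqrt{5}}{-119} + 21603}\right) \left(-7711\right) = \left(38308 + \frac{25253}{- \frac{-134 - 2 i \sqrt{5}}{119} + 21603}\right) \left(-7711\right) = \left(38308 + \frac{25253}{\left(\frac{134}{119} + \frac{2 i \sqrt{5}}{119}\right) + 21603}\right) \left(-7711\right) = \left(38308 + \frac{25253}{\frac{2570891}{119} + \frac{2 i \sqrt{5}}{119}}\right) \left(-7711\right) = -295392988 - \frac{194725883}{\frac{2570891}{119} + \frac{2 i \sqrt{5}}{119}}$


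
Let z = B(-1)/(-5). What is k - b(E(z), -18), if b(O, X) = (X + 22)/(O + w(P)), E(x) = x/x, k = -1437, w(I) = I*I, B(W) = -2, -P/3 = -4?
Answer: -208369/145 ≈ -1437.0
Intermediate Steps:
P = 12 (P = -3*(-4) = 12)
w(I) = I²
z = ⅖ (z = -2/(-5) = -2*(-⅕) = ⅖ ≈ 0.40000)
E(x) = 1
b(O, X) = (22 + X)/(144 + O) (b(O, X) = (X + 22)/(O + 12²) = (22 + X)/(O + 144) = (22 + X)/(144 + O))
k - b(E(z), -18) = -1437 - (22 - 18)/(144 + 1) = -1437 - 4/145 = -208369/145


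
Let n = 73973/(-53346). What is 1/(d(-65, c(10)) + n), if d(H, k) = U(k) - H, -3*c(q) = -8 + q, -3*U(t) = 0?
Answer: 53346/3393517 ≈ 0.015720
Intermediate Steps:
U(t) = 0 (U(t) = -⅓*0 = 0)
n = -73973/53346 (n = 73973*(-1/53346) = -73973/53346 ≈ -1.3867)
c(q) = 8/3 - q/3 (c(q) = -(-8 + q)/3 = 8/3 - q/3)
d(H, k) = -H (d(H, k) = 0 - H = -H)
1/(d(-65, c(10)) + n) = 1/(-1*(-65) - 73973/53346) = 1/(65 - 73973/53346) = 1/(3393517/53346) = 53346/3393517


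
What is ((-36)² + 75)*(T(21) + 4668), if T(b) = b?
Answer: 6428619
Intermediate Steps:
((-36)² + 75)*(T(21) + 4668) = ((-36)² + 75)*(21 + 4668) = (1296 + 75)*4689 = 1371*4689 = 6428619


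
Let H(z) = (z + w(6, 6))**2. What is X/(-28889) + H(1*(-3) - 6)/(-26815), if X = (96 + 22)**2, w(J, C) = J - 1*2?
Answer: -74818857/154931707 ≈ -0.48291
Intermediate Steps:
w(J, C) = -2 + J (w(J, C) = J - 2 = -2 + J)
H(z) = (4 + z)**2 (H(z) = (z + (-2 + 6))**2 = (z + 4)**2 = (4 + z)**2)
X = 13924 (X = 118**2 = 13924)
X/(-28889) + H(1*(-3) - 6)/(-26815) = 13924/(-28889) + (4 + (1*(-3) - 6))**2/(-26815) = 13924*(-1/28889) + (4 + (-3 - 6))**2*(-1/26815) = -13924/28889 + (4 - 9)**2*(-1/26815) = -13924/28889 + (-5)**2*(-1/26815) = -13924/28889 + 25*(-1/26815) = -13924/28889 - 5/5363 = -74818857/154931707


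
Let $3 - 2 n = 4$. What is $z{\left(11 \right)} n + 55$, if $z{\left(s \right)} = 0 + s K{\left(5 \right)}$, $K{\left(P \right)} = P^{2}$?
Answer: $- \frac{165}{2} \approx -82.5$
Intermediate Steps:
$z{\left(s \right)} = 25 s$ ($z{\left(s \right)} = 0 + s 5^{2} = 0 + s 25 = 0 + 25 s = 25 s$)
$n = - \frac{1}{2}$ ($n = \frac{3}{2} - 2 = - \frac{1}{2} \approx -0.5$)
$z{\left(11 \right)} n + 55 = 25 \cdot 11 \left(- \frac{1}{2}\right) + 55 = 275 \left(- \frac{1}{2}\right) + 55 = - \frac{275}{2} + 55 = - \frac{165}{2}$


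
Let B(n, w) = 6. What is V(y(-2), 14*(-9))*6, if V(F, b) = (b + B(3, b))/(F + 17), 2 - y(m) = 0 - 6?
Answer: -144/5 ≈ -28.800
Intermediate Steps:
y(m) = 8 (y(m) = 2 - (0 - 6) = 2 - 1*(-6) = 2 + 6 = 8)
V(F, b) = (6 + b)/(17 + F) (V(F, b) = (b + 6)/(F + 17) = (6 + b)/(17 + F))
V(y(-2), 14*(-9))*6 = ((6 + 14*(-9))/(17 + 8))*6 = ((6 - 126)/25)*6 = ((1/25)*(-120))*6 = -24/5*6 = -144/5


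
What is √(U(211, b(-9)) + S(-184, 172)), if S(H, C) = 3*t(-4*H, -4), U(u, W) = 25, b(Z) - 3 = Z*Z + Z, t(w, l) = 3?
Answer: √34 ≈ 5.8309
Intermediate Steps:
b(Z) = 3 + Z + Z² (b(Z) = 3 + (Z*Z + Z) = 3 + (Z² + Z) = 3 + (Z + Z²) = 3 + Z + Z²)
S(H, C) = 9 (S(H, C) = 3*3 = 9)
√(U(211, b(-9)) + S(-184, 172)) = √(25 + 9) = √34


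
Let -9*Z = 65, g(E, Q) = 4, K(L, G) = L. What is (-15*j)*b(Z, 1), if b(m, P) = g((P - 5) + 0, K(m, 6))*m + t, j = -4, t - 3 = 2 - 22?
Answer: -8260/3 ≈ -2753.3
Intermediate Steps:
t = -17 (t = 3 + (2 - 22) = 3 - 20 = -17)
Z = -65/9 (Z = -⅑*65 = -65/9 ≈ -7.2222)
b(m, P) = -17 + 4*m (b(m, P) = 4*m - 17 = -17 + 4*m)
(-15*j)*b(Z, 1) = (-15*(-4))*(-17 + 4*(-65/9)) = 60*(-17 - 260/9) = 60*(-413/9) = -8260/3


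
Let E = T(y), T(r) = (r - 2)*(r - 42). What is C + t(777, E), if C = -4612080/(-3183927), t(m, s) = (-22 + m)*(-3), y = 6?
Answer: -2402327525/1061309 ≈ -2263.6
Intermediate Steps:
T(r) = (-42 + r)*(-2 + r) (T(r) = (-2 + r)*(-42 + r) = (-42 + r)*(-2 + r))
E = -144 (E = 84 + 6**2 - 44*6 = 84 + 36 - 264 = -144)
t(m, s) = 66 - 3*m
C = 1537360/1061309 (C = -4612080*(-1/3183927) = 1537360/1061309 ≈ 1.4486)
C + t(777, E) = 1537360/1061309 + (66 - 3*777) = 1537360/1061309 + (66 - 2331) = 1537360/1061309 - 2265 = -2402327525/1061309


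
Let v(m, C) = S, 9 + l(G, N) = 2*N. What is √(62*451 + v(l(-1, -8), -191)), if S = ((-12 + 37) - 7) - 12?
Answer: 8*√437 ≈ 167.24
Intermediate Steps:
l(G, N) = -9 + 2*N
S = 6 (S = (25 - 7) - 12 = 18 - 12 = 6)
v(m, C) = 6
√(62*451 + v(l(-1, -8), -191)) = √(62*451 + 6) = √(27962 + 6) = √27968 = 8*√437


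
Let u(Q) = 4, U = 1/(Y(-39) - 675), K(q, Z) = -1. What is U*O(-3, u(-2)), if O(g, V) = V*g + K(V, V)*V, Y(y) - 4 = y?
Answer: 8/355 ≈ 0.022535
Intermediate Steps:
Y(y) = 4 + y
U = -1/710 (U = 1/((4 - 39) - 675) = 1/(-35 - 675) = 1/(-710) = -1/710 ≈ -0.0014085)
O(g, V) = -V + V*g (O(g, V) = V*g - V = -V + V*g)
U*O(-3, u(-2)) = -2*(-1 - 3)/355 = -2*(-4)/355 = -1/710*(-16) = 8/355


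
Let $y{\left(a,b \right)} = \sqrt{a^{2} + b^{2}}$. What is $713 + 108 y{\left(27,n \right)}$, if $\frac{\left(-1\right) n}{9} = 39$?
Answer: $713 + 2916 \sqrt{170} \approx 38733.0$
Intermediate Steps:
$n = -351$ ($n = \left(-9\right) 39 = -351$)
$713 + 108 y{\left(27,n \right)} = 713 + 108 \sqrt{27^{2} + \left(-351\right)^{2}} = 713 + 108 \sqrt{729 + 123201} = 713 + 108 \sqrt{123930} = 713 + 108 \cdot 27 \sqrt{170} = 713 + 2916 \sqrt{170}$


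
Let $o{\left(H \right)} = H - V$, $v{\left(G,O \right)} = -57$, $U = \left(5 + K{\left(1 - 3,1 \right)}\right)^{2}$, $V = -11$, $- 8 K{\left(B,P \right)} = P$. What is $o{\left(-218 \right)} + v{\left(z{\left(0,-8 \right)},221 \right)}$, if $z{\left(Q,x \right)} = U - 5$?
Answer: $-264$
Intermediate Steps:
$K{\left(B,P \right)} = - \frac{P}{8}$
$U = \frac{1521}{64}$ ($U = \left(5 - \frac{1}{8}\right)^{2} = \left(\frac{39}{8}\right)^{2} = \frac{1521}{64} \approx 23.766$)
$z{\left(Q,x \right)} = \frac{1201}{64}$ ($z{\left(Q,x \right)} = \frac{1521}{64} - 5 = \frac{1201}{64}$)
$o{\left(H \right)} = 11 + H$ ($o{\left(H \right)} = H - -11 = H + 11 = 11 + H$)
$o{\left(-218 \right)} + v{\left(z{\left(0,-8 \right)},221 \right)} = \left(11 - 218\right) - 57 = -207 - 57 = -264$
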